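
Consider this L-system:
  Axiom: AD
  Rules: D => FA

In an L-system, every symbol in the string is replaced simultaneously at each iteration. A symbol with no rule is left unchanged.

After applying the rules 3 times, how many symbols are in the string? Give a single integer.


Answer: 3

Derivation:
Step 0: length = 2
Step 1: length = 3
Step 2: length = 3
Step 3: length = 3


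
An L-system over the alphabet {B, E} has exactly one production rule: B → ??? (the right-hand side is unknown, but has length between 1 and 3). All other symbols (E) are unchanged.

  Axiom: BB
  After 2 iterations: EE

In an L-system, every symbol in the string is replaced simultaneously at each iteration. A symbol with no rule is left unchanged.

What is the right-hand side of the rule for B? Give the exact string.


Trying B → E:
  Step 0: BB
  Step 1: EE
  Step 2: EE
Matches the given result.

Answer: E


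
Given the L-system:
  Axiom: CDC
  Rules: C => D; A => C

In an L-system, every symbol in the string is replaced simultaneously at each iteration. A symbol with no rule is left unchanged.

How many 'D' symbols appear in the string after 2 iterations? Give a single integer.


Answer: 3

Derivation:
Step 0: CDC  (1 'D')
Step 1: DDD  (3 'D')
Step 2: DDD  (3 'D')


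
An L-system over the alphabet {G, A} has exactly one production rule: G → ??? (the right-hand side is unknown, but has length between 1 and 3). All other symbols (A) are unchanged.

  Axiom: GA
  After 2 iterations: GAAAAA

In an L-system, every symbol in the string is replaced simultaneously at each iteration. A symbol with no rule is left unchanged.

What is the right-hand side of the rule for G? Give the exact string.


Trying G → GAA:
  Step 0: GA
  Step 1: GAAA
  Step 2: GAAAAA
Matches the given result.

Answer: GAA


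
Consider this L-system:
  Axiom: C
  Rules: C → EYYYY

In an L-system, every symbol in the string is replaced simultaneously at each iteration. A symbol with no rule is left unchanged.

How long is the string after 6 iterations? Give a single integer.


Step 0: length = 1
Step 1: length = 5
Step 2: length = 5
Step 3: length = 5
Step 4: length = 5
Step 5: length = 5
Step 6: length = 5

Answer: 5


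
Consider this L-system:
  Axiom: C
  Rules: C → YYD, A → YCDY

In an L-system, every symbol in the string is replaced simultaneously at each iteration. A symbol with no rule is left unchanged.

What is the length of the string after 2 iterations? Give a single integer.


Answer: 3

Derivation:
Step 0: length = 1
Step 1: length = 3
Step 2: length = 3


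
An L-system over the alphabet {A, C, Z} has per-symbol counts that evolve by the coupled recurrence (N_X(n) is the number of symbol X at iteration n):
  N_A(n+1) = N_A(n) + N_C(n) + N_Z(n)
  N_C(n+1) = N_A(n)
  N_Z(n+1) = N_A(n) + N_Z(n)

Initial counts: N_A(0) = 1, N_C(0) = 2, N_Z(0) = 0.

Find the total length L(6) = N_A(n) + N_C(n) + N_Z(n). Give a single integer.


Step 0: N_A=1, N_C=2, N_Z=0, L=3
Step 1: N_A=3, N_C=1, N_Z=1, L=5
Step 2: N_A=5, N_C=3, N_Z=4, L=12
Step 3: N_A=12, N_C=5, N_Z=9, L=26
Step 4: N_A=26, N_C=12, N_Z=21, L=59
Step 5: N_A=59, N_C=26, N_Z=47, L=132
Step 6: N_A=132, N_C=59, N_Z=106, L=297

Answer: 297


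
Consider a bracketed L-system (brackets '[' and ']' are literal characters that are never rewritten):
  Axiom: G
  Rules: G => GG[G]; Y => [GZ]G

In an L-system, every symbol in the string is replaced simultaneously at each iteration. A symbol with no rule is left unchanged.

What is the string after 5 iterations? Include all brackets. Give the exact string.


Step 0: G
Step 1: GG[G]
Step 2: GG[G]GG[G][GG[G]]
Step 3: GG[G]GG[G][GG[G]]GG[G]GG[G][GG[G]][GG[G]GG[G][GG[G]]]
Step 4: GG[G]GG[G][GG[G]]GG[G]GG[G][GG[G]][GG[G]GG[G][GG[G]]]GG[G]GG[G][GG[G]]GG[G]GG[G][GG[G]][GG[G]GG[G][GG[G]]][GG[G]GG[G][GG[G]]GG[G]GG[G][GG[G]][GG[G]GG[G][GG[G]]]]
Step 5: GG[G]GG[G][GG[G]]GG[G]GG[G][GG[G]][GG[G]GG[G][GG[G]]]GG[G]GG[G][GG[G]]GG[G]GG[G][GG[G]][GG[G]GG[G][GG[G]]][GG[G]GG[G][GG[G]]GG[G]GG[G][GG[G]][GG[G]GG[G][GG[G]]]]GG[G]GG[G][GG[G]]GG[G]GG[G][GG[G]][GG[G]GG[G][GG[G]]]GG[G]GG[G][GG[G]]GG[G]GG[G][GG[G]][GG[G]GG[G][GG[G]]][GG[G]GG[G][GG[G]]GG[G]GG[G][GG[G]][GG[G]GG[G][GG[G]]]][GG[G]GG[G][GG[G]]GG[G]GG[G][GG[G]][GG[G]GG[G][GG[G]]]GG[G]GG[G][GG[G]]GG[G]GG[G][GG[G]][GG[G]GG[G][GG[G]]][GG[G]GG[G][GG[G]]GG[G]GG[G][GG[G]][GG[G]GG[G][GG[G]]]]]

Answer: GG[G]GG[G][GG[G]]GG[G]GG[G][GG[G]][GG[G]GG[G][GG[G]]]GG[G]GG[G][GG[G]]GG[G]GG[G][GG[G]][GG[G]GG[G][GG[G]]][GG[G]GG[G][GG[G]]GG[G]GG[G][GG[G]][GG[G]GG[G][GG[G]]]]GG[G]GG[G][GG[G]]GG[G]GG[G][GG[G]][GG[G]GG[G][GG[G]]]GG[G]GG[G][GG[G]]GG[G]GG[G][GG[G]][GG[G]GG[G][GG[G]]][GG[G]GG[G][GG[G]]GG[G]GG[G][GG[G]][GG[G]GG[G][GG[G]]]][GG[G]GG[G][GG[G]]GG[G]GG[G][GG[G]][GG[G]GG[G][GG[G]]]GG[G]GG[G][GG[G]]GG[G]GG[G][GG[G]][GG[G]GG[G][GG[G]]][GG[G]GG[G][GG[G]]GG[G]GG[G][GG[G]][GG[G]GG[G][GG[G]]]]]


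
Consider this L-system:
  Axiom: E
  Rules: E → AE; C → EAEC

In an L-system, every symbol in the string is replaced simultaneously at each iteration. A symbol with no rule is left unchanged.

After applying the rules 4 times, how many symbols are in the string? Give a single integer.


Answer: 5

Derivation:
Step 0: length = 1
Step 1: length = 2
Step 2: length = 3
Step 3: length = 4
Step 4: length = 5


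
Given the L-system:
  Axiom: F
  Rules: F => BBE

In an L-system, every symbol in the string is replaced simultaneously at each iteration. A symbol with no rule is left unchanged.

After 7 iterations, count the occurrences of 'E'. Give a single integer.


Step 0: F  (0 'E')
Step 1: BBE  (1 'E')
Step 2: BBE  (1 'E')
Step 3: BBE  (1 'E')
Step 4: BBE  (1 'E')
Step 5: BBE  (1 'E')
Step 6: BBE  (1 'E')
Step 7: BBE  (1 'E')

Answer: 1


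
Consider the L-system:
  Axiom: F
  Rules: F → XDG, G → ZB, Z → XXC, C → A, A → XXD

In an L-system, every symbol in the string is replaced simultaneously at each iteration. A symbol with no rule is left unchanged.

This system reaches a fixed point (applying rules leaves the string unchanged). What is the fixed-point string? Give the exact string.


Answer: XDXXXXDB

Derivation:
Step 0: F
Step 1: XDG
Step 2: XDZB
Step 3: XDXXCB
Step 4: XDXXAB
Step 5: XDXXXXDB
Step 6: XDXXXXDB  (unchanged — fixed point at step 5)


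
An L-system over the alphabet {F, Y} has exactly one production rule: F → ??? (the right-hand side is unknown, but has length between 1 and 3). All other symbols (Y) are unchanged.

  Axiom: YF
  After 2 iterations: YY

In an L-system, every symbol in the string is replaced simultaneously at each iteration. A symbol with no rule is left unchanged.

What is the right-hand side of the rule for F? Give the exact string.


Trying F → Y:
  Step 0: YF
  Step 1: YY
  Step 2: YY
Matches the given result.

Answer: Y


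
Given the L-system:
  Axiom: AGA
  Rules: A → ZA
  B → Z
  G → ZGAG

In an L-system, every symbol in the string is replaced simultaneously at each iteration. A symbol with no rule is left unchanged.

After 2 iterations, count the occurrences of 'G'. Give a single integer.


Answer: 4

Derivation:
Step 0: AGA  (1 'G')
Step 1: ZAZGAGZA  (2 'G')
Step 2: ZZAZZGAGZAZGAGZZA  (4 'G')


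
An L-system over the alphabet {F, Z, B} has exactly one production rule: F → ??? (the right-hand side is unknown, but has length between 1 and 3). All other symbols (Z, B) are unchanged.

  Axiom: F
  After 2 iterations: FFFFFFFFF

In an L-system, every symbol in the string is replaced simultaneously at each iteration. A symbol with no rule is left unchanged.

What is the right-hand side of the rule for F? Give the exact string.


Answer: FFF

Derivation:
Trying F → FFF:
  Step 0: F
  Step 1: FFF
  Step 2: FFFFFFFFF
Matches the given result.


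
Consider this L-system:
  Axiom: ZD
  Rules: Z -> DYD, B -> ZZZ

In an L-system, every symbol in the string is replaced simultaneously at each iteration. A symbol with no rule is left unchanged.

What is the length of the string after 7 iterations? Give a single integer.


Answer: 4

Derivation:
Step 0: length = 2
Step 1: length = 4
Step 2: length = 4
Step 3: length = 4
Step 4: length = 4
Step 5: length = 4
Step 6: length = 4
Step 7: length = 4


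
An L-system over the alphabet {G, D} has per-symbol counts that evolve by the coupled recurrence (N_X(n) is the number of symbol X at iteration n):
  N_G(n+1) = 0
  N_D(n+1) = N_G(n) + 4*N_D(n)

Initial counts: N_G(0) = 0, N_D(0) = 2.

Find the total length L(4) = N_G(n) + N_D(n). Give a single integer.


Answer: 512

Derivation:
Step 0: N_G=0, N_D=2, L=2
Step 1: N_G=0, N_D=8, L=8
Step 2: N_G=0, N_D=32, L=32
Step 3: N_G=0, N_D=128, L=128
Step 4: N_G=0, N_D=512, L=512


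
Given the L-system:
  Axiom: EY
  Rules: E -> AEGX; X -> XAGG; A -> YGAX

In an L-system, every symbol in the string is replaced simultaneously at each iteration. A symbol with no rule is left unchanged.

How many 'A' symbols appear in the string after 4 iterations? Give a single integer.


Answer: 15

Derivation:
Step 0: EY  (0 'A')
Step 1: AEGXY  (1 'A')
Step 2: YGAXAEGXGXAGGY  (3 'A')
Step 3: YGYGAXXAGGYGAXAEGXGXAGGGXAGGYGAXGGY  (7 'A')
Step 4: YGYGYGAXXAGGXAGGYGAXGGYGYGAXXAGGYGAXAEGXGXAGGGXAGGYGAXGGGXAGGYGAXGGYGYGAXXAGGGGY  (15 'A')


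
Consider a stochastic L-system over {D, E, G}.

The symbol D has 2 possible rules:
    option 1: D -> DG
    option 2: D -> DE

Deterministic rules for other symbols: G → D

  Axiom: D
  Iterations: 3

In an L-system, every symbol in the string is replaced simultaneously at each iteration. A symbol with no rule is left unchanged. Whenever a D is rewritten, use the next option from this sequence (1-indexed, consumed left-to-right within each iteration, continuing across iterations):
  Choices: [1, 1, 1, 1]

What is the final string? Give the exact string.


Answer: DGDDG

Derivation:
Step 0: D
Step 1: DG  (used choices [1])
Step 2: DGD  (used choices [1])
Step 3: DGDDG  (used choices [1, 1])


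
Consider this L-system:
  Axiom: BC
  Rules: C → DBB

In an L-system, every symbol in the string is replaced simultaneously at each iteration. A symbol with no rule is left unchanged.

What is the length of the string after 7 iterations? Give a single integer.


Step 0: length = 2
Step 1: length = 4
Step 2: length = 4
Step 3: length = 4
Step 4: length = 4
Step 5: length = 4
Step 6: length = 4
Step 7: length = 4

Answer: 4


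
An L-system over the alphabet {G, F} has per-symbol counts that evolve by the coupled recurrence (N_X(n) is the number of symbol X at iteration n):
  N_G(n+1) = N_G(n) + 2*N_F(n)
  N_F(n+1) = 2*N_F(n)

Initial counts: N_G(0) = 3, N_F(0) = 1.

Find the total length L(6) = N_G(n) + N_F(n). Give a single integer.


Answer: 193

Derivation:
Step 0: N_G=3, N_F=1, L=4
Step 1: N_G=5, N_F=2, L=7
Step 2: N_G=9, N_F=4, L=13
Step 3: N_G=17, N_F=8, L=25
Step 4: N_G=33, N_F=16, L=49
Step 5: N_G=65, N_F=32, L=97
Step 6: N_G=129, N_F=64, L=193


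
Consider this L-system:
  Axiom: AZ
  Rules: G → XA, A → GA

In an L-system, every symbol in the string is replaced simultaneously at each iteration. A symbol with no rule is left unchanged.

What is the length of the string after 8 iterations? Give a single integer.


Answer: 89

Derivation:
Step 0: length = 2
Step 1: length = 3
Step 2: length = 5
Step 3: length = 8
Step 4: length = 13
Step 5: length = 21
Step 6: length = 34
Step 7: length = 55
Step 8: length = 89


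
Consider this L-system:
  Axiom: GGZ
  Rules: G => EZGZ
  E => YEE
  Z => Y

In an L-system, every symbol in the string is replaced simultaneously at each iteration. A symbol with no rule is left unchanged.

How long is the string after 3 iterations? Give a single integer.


Step 0: length = 3
Step 1: length = 9
Step 2: length = 19
Step 3: length = 37

Answer: 37


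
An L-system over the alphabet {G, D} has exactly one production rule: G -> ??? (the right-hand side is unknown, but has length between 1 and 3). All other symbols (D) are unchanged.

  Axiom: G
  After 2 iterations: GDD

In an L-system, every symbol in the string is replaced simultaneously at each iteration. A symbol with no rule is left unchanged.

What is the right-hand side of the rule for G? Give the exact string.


Trying G -> GD:
  Step 0: G
  Step 1: GD
  Step 2: GDD
Matches the given result.

Answer: GD


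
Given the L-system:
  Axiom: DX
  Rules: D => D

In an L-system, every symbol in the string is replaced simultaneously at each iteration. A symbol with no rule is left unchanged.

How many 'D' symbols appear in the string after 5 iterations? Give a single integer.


Answer: 1

Derivation:
Step 0: DX  (1 'D')
Step 1: DX  (1 'D')
Step 2: DX  (1 'D')
Step 3: DX  (1 'D')
Step 4: DX  (1 'D')
Step 5: DX  (1 'D')


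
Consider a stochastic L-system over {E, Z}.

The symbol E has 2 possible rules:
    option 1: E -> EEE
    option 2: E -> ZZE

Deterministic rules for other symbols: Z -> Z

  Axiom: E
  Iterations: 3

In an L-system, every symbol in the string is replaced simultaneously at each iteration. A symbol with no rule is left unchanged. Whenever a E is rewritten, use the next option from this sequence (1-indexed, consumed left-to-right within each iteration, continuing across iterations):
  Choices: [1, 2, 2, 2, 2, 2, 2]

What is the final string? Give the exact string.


Step 0: E
Step 1: EEE  (used choices [1])
Step 2: ZZEZZEZZE  (used choices [2, 2, 2])
Step 3: ZZZZEZZZZEZZZZE  (used choices [2, 2, 2])

Answer: ZZZZEZZZZEZZZZE


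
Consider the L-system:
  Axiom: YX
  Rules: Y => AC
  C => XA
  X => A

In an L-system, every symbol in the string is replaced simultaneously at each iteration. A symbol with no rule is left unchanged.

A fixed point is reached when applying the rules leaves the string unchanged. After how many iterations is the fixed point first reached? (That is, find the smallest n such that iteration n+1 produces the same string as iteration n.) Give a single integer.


Answer: 3

Derivation:
Step 0: YX
Step 1: ACA
Step 2: AXAA
Step 3: AAAA
Step 4: AAAA  (unchanged — fixed point at step 3)


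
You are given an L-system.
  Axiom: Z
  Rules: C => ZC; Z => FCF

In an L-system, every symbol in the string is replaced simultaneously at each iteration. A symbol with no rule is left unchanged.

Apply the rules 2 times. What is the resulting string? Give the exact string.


Answer: FZCF

Derivation:
Step 0: Z
Step 1: FCF
Step 2: FZCF


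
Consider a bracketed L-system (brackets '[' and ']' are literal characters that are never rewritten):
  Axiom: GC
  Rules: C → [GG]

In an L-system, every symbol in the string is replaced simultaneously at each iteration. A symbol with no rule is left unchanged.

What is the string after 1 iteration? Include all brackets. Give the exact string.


Answer: G[GG]

Derivation:
Step 0: GC
Step 1: G[GG]


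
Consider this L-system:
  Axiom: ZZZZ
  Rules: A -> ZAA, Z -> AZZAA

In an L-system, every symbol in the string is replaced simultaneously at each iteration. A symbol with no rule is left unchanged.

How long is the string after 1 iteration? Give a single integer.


Step 0: length = 4
Step 1: length = 20

Answer: 20


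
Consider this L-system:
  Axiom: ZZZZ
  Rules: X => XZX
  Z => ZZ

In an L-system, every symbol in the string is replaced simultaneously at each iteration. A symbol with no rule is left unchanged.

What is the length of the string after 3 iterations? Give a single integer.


Step 0: length = 4
Step 1: length = 8
Step 2: length = 16
Step 3: length = 32

Answer: 32


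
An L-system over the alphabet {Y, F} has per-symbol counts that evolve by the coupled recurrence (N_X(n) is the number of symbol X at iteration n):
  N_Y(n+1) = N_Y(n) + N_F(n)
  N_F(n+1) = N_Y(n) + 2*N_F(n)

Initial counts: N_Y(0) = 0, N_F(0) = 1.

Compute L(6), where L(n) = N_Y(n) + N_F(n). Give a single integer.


Step 0: N_Y=0, N_F=1, L=1
Step 1: N_Y=1, N_F=2, L=3
Step 2: N_Y=3, N_F=5, L=8
Step 3: N_Y=8, N_F=13, L=21
Step 4: N_Y=21, N_F=34, L=55
Step 5: N_Y=55, N_F=89, L=144
Step 6: N_Y=144, N_F=233, L=377

Answer: 377


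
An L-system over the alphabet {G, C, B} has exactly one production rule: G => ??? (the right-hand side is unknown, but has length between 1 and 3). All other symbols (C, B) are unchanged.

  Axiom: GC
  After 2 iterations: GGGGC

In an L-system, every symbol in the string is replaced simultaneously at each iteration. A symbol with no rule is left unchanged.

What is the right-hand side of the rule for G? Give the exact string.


Trying G => GG:
  Step 0: GC
  Step 1: GGC
  Step 2: GGGGC
Matches the given result.

Answer: GG


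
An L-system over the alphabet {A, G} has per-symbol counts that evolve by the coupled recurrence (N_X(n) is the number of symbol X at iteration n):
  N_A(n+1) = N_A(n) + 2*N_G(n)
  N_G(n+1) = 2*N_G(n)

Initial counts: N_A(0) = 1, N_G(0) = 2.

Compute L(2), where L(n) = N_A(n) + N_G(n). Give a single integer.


Step 0: N_A=1, N_G=2, L=3
Step 1: N_A=5, N_G=4, L=9
Step 2: N_A=13, N_G=8, L=21

Answer: 21


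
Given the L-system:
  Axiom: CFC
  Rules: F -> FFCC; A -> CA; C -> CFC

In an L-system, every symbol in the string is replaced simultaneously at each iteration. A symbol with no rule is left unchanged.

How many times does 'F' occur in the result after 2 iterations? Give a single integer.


Answer: 14

Derivation:
Step 0: CFC  (1 'F')
Step 1: CFCFFCCCFC  (4 'F')
Step 2: CFCFFCCCFCFFCCFFCCCFCCFCCFCFFCCCFC  (14 'F')


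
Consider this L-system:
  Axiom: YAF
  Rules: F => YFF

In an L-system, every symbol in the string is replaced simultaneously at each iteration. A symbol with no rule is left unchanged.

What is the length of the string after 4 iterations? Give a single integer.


Answer: 33

Derivation:
Step 0: length = 3
Step 1: length = 5
Step 2: length = 9
Step 3: length = 17
Step 4: length = 33


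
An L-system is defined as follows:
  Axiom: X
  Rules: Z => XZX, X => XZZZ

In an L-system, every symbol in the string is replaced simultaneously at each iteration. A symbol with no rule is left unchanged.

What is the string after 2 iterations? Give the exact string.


Answer: XZZZXZXXZXXZX

Derivation:
Step 0: X
Step 1: XZZZ
Step 2: XZZZXZXXZXXZX


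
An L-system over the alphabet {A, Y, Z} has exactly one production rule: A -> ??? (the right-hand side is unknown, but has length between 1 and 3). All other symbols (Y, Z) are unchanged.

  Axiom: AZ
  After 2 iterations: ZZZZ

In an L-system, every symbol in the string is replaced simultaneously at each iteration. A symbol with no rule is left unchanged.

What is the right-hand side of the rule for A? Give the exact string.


Trying A -> ZZZ:
  Step 0: AZ
  Step 1: ZZZZ
  Step 2: ZZZZ
Matches the given result.

Answer: ZZZ


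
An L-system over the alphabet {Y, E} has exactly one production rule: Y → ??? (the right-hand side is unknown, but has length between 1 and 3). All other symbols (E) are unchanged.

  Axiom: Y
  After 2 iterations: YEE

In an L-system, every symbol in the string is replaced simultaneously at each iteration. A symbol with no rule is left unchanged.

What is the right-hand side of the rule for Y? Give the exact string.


Answer: YE

Derivation:
Trying Y → YE:
  Step 0: Y
  Step 1: YE
  Step 2: YEE
Matches the given result.


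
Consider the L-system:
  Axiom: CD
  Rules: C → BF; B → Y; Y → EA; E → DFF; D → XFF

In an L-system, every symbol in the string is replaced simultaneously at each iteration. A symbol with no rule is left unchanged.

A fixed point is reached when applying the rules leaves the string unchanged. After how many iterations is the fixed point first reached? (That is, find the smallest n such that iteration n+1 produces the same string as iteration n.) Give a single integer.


Answer: 5

Derivation:
Step 0: CD
Step 1: BFXFF
Step 2: YFXFF
Step 3: EAFXFF
Step 4: DFFAFXFF
Step 5: XFFFFAFXFF
Step 6: XFFFFAFXFF  (unchanged — fixed point at step 5)


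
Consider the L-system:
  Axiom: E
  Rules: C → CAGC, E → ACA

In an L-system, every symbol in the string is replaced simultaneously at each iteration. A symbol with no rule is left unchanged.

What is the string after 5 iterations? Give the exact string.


Step 0: E
Step 1: ACA
Step 2: ACAGCA
Step 3: ACAGCAGCAGCA
Step 4: ACAGCAGCAGCAGCAGCAGCAGCA
Step 5: ACAGCAGCAGCAGCAGCAGCAGCAGCAGCAGCAGCAGCAGCAGCAGCA

Answer: ACAGCAGCAGCAGCAGCAGCAGCAGCAGCAGCAGCAGCAGCAGCAGCA


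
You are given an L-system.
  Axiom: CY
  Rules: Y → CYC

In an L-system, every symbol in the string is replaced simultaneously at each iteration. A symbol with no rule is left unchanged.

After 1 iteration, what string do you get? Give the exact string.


Step 0: CY
Step 1: CCYC

Answer: CCYC


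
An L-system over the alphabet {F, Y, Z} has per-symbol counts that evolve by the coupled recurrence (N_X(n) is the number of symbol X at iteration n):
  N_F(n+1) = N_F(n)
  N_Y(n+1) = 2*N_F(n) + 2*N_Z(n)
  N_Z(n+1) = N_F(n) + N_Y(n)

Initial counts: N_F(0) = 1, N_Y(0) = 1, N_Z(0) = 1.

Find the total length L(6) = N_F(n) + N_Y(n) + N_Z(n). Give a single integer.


Answer: 66

Derivation:
Step 0: N_F=1, N_Y=1, N_Z=1, L=3
Step 1: N_F=1, N_Y=4, N_Z=2, L=7
Step 2: N_F=1, N_Y=6, N_Z=5, L=12
Step 3: N_F=1, N_Y=12, N_Z=7, L=20
Step 4: N_F=1, N_Y=16, N_Z=13, L=30
Step 5: N_F=1, N_Y=28, N_Z=17, L=46
Step 6: N_F=1, N_Y=36, N_Z=29, L=66


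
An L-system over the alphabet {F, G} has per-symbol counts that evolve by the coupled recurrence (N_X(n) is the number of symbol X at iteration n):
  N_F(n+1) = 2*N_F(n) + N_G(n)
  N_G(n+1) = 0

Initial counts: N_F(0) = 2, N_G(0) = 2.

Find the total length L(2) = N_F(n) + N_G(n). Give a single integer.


Answer: 12

Derivation:
Step 0: N_F=2, N_G=2, L=4
Step 1: N_F=6, N_G=0, L=6
Step 2: N_F=12, N_G=0, L=12


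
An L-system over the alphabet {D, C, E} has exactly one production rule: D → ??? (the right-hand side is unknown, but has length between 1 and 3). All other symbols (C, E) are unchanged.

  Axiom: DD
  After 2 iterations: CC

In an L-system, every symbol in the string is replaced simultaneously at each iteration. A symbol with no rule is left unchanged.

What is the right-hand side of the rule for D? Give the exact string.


Trying D → C:
  Step 0: DD
  Step 1: CC
  Step 2: CC
Matches the given result.

Answer: C


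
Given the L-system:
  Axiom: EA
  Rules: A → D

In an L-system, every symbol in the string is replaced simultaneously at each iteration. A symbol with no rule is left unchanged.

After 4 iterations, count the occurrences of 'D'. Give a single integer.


Step 0: EA  (0 'D')
Step 1: ED  (1 'D')
Step 2: ED  (1 'D')
Step 3: ED  (1 'D')
Step 4: ED  (1 'D')

Answer: 1


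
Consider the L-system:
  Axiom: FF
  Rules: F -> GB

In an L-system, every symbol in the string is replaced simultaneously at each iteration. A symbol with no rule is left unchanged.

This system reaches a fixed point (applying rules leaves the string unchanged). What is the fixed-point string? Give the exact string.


Answer: GBGB

Derivation:
Step 0: FF
Step 1: GBGB
Step 2: GBGB  (unchanged — fixed point at step 1)


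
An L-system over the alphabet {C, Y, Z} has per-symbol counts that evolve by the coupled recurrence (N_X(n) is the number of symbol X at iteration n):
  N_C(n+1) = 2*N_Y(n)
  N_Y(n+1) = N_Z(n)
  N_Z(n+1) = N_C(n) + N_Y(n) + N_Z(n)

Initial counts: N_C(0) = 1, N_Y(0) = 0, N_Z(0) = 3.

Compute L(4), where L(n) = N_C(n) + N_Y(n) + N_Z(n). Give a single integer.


Answer: 63

Derivation:
Step 0: N_C=1, N_Y=0, N_Z=3, L=4
Step 1: N_C=0, N_Y=3, N_Z=4, L=7
Step 2: N_C=6, N_Y=4, N_Z=7, L=17
Step 3: N_C=8, N_Y=7, N_Z=17, L=32
Step 4: N_C=14, N_Y=17, N_Z=32, L=63


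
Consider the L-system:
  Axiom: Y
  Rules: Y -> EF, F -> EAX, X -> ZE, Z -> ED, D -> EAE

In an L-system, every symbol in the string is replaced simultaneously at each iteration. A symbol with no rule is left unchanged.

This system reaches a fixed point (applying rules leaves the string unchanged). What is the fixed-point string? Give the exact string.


Answer: EEAEEAEE

Derivation:
Step 0: Y
Step 1: EF
Step 2: EEAX
Step 3: EEAZE
Step 4: EEAEDE
Step 5: EEAEEAEE
Step 6: EEAEEAEE  (unchanged — fixed point at step 5)


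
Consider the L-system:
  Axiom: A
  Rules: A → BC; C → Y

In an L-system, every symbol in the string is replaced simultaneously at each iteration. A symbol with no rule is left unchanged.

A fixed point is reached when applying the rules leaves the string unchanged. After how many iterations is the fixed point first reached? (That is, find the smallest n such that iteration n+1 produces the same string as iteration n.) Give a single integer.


Step 0: A
Step 1: BC
Step 2: BY
Step 3: BY  (unchanged — fixed point at step 2)

Answer: 2


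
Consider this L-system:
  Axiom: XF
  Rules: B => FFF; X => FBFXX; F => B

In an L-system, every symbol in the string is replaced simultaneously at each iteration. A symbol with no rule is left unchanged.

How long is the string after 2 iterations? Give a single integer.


Step 0: length = 2
Step 1: length = 6
Step 2: length = 18

Answer: 18


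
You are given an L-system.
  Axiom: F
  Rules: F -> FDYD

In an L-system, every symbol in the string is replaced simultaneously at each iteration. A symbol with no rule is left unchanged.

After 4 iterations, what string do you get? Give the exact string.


Answer: FDYDDYDDYDDYD

Derivation:
Step 0: F
Step 1: FDYD
Step 2: FDYDDYD
Step 3: FDYDDYDDYD
Step 4: FDYDDYDDYDDYD


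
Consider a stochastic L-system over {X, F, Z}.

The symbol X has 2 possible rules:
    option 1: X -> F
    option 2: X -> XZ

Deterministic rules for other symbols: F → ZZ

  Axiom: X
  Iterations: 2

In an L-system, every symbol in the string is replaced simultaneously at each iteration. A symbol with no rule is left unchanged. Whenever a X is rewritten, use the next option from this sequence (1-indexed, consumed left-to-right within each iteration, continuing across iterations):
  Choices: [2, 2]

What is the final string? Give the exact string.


Step 0: X
Step 1: XZ  (used choices [2])
Step 2: XZZ  (used choices [2])

Answer: XZZ


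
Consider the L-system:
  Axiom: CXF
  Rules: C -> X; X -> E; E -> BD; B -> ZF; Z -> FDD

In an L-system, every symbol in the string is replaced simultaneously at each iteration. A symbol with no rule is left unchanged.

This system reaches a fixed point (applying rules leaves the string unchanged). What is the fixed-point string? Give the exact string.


Step 0: CXF
Step 1: XEF
Step 2: EBDF
Step 3: BDZFDF
Step 4: ZFDFDDFDF
Step 5: FDDFDFDDFDF
Step 6: FDDFDFDDFDF  (unchanged — fixed point at step 5)

Answer: FDDFDFDDFDF


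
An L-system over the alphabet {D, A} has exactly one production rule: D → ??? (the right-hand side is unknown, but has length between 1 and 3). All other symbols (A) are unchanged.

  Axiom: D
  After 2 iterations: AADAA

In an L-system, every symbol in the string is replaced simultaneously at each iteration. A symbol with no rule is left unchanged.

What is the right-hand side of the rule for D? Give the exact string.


Trying D → ADA:
  Step 0: D
  Step 1: ADA
  Step 2: AADAA
Matches the given result.

Answer: ADA


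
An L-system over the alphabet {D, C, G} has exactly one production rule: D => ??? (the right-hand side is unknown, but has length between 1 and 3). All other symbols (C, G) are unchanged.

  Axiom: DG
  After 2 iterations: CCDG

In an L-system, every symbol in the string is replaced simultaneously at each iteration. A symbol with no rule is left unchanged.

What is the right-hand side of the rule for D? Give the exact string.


Trying D => CD:
  Step 0: DG
  Step 1: CDG
  Step 2: CCDG
Matches the given result.

Answer: CD


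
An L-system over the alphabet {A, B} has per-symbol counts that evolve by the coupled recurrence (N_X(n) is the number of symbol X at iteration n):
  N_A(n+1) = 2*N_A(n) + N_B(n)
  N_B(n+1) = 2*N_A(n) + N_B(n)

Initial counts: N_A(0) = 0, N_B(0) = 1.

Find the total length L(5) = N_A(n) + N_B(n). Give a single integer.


Answer: 162

Derivation:
Step 0: N_A=0, N_B=1, L=1
Step 1: N_A=1, N_B=1, L=2
Step 2: N_A=3, N_B=3, L=6
Step 3: N_A=9, N_B=9, L=18
Step 4: N_A=27, N_B=27, L=54
Step 5: N_A=81, N_B=81, L=162


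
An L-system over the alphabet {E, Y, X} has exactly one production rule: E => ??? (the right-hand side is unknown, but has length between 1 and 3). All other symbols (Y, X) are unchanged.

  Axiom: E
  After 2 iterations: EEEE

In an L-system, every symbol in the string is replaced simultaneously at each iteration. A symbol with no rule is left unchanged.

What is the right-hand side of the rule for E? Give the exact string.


Answer: EE

Derivation:
Trying E => EE:
  Step 0: E
  Step 1: EE
  Step 2: EEEE
Matches the given result.


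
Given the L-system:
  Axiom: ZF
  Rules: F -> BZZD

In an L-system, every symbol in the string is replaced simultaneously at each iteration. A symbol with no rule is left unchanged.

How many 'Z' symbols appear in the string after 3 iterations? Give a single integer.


Step 0: ZF  (1 'Z')
Step 1: ZBZZD  (3 'Z')
Step 2: ZBZZD  (3 'Z')
Step 3: ZBZZD  (3 'Z')

Answer: 3


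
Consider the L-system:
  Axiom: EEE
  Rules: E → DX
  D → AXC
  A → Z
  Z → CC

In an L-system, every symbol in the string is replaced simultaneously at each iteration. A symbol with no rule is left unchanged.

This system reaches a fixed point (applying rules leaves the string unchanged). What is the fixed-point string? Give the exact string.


Step 0: EEE
Step 1: DXDXDX
Step 2: AXCXAXCXAXCX
Step 3: ZXCXZXCXZXCX
Step 4: CCXCXCCXCXCCXCX
Step 5: CCXCXCCXCXCCXCX  (unchanged — fixed point at step 4)

Answer: CCXCXCCXCXCCXCX


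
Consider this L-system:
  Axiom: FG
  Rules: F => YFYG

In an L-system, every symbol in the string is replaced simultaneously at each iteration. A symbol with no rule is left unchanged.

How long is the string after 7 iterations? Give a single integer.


Step 0: length = 2
Step 1: length = 5
Step 2: length = 8
Step 3: length = 11
Step 4: length = 14
Step 5: length = 17
Step 6: length = 20
Step 7: length = 23

Answer: 23


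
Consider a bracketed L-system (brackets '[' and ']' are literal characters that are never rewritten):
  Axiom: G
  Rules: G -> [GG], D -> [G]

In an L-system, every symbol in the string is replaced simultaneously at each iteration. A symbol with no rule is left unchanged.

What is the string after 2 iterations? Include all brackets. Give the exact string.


Answer: [[GG][GG]]

Derivation:
Step 0: G
Step 1: [GG]
Step 2: [[GG][GG]]


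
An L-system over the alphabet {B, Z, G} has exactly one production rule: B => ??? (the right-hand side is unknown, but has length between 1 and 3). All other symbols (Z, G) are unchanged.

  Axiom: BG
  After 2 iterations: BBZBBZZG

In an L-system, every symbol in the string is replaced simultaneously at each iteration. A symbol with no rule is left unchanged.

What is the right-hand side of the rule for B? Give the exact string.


Trying B => BBZ:
  Step 0: BG
  Step 1: BBZG
  Step 2: BBZBBZZG
Matches the given result.

Answer: BBZ


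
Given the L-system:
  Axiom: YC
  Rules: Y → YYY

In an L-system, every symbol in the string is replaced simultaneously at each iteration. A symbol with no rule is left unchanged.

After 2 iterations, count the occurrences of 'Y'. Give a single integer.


Answer: 9

Derivation:
Step 0: YC  (1 'Y')
Step 1: YYYC  (3 'Y')
Step 2: YYYYYYYYYC  (9 'Y')


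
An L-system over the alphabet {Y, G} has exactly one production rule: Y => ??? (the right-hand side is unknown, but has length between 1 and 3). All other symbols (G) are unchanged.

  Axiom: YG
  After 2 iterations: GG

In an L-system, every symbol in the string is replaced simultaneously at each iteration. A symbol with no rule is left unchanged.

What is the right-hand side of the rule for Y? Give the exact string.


Answer: G

Derivation:
Trying Y => G:
  Step 0: YG
  Step 1: GG
  Step 2: GG
Matches the given result.


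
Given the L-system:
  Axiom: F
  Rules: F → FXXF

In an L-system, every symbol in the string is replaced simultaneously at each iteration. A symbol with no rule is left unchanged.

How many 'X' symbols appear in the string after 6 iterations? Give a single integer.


Answer: 126

Derivation:
Step 0: F  (0 'X')
Step 1: FXXF  (2 'X')
Step 2: FXXFXXFXXF  (6 'X')
Step 3: FXXFXXFXXFXXFXXFXXFXXF  (14 'X')
Step 4: FXXFXXFXXFXXFXXFXXFXXFXXFXXFXXFXXFXXFXXFXXFXXF  (30 'X')
Step 5: FXXFXXFXXFXXFXXFXXFXXFXXFXXFXXFXXFXXFXXFXXFXXFXXFXXFXXFXXFXXFXXFXXFXXFXXFXXFXXFXXFXXFXXFXXFXXF  (62 'X')
Step 6: FXXFXXFXXFXXFXXFXXFXXFXXFXXFXXFXXFXXFXXFXXFXXFXXFXXFXXFXXFXXFXXFXXFXXFXXFXXFXXFXXFXXFXXFXXFXXFXXFXXFXXFXXFXXFXXFXXFXXFXXFXXFXXFXXFXXFXXFXXFXXFXXFXXFXXFXXFXXFXXFXXFXXFXXFXXFXXFXXFXXFXXFXXFXXF  (126 'X')


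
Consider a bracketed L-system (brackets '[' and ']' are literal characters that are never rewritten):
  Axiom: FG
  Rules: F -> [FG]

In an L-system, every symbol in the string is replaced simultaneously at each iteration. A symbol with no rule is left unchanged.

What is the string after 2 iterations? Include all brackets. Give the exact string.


Step 0: FG
Step 1: [FG]G
Step 2: [[FG]G]G

Answer: [[FG]G]G


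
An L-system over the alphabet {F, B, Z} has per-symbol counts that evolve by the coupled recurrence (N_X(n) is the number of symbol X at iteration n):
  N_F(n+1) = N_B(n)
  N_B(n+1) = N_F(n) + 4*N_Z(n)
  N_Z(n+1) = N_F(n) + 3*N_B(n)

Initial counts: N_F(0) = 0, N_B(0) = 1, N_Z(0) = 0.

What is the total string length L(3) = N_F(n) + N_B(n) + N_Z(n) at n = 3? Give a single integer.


Answer: 56

Derivation:
Step 0: N_F=0, N_B=1, N_Z=0, L=1
Step 1: N_F=1, N_B=0, N_Z=3, L=4
Step 2: N_F=0, N_B=13, N_Z=1, L=14
Step 3: N_F=13, N_B=4, N_Z=39, L=56


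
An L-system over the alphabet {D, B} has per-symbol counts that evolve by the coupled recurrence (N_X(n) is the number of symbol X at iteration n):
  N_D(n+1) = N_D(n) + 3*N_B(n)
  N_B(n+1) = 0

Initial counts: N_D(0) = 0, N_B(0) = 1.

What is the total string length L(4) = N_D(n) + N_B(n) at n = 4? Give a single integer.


Answer: 3

Derivation:
Step 0: N_D=0, N_B=1, L=1
Step 1: N_D=3, N_B=0, L=3
Step 2: N_D=3, N_B=0, L=3
Step 3: N_D=3, N_B=0, L=3
Step 4: N_D=3, N_B=0, L=3


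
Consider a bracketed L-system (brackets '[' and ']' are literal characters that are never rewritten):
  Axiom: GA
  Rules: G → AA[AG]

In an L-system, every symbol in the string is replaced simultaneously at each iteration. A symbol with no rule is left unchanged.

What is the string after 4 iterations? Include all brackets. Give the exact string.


Answer: AA[AAA[AAA[AAA[AG]]]]A

Derivation:
Step 0: GA
Step 1: AA[AG]A
Step 2: AA[AAA[AG]]A
Step 3: AA[AAA[AAA[AG]]]A
Step 4: AA[AAA[AAA[AAA[AG]]]]A


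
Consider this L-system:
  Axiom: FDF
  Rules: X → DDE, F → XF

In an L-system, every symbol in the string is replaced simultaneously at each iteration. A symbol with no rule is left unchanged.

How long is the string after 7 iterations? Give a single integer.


Answer: 41

Derivation:
Step 0: length = 3
Step 1: length = 5
Step 2: length = 11
Step 3: length = 17
Step 4: length = 23
Step 5: length = 29
Step 6: length = 35
Step 7: length = 41


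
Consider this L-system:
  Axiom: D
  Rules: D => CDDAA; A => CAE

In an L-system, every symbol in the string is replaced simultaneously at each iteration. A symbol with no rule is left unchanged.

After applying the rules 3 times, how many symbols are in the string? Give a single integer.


Step 0: length = 1
Step 1: length = 5
Step 2: length = 17
Step 3: length = 45

Answer: 45


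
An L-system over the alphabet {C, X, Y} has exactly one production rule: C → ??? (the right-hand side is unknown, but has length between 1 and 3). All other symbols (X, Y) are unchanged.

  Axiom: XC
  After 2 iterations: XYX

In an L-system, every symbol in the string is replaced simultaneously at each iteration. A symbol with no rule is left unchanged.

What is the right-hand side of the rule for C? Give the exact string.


Trying C → YX:
  Step 0: XC
  Step 1: XYX
  Step 2: XYX
Matches the given result.

Answer: YX


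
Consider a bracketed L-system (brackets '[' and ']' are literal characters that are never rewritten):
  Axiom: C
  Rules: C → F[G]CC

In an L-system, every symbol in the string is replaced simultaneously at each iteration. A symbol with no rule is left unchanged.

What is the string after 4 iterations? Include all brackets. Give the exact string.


Step 0: C
Step 1: F[G]CC
Step 2: F[G]F[G]CCF[G]CC
Step 3: F[G]F[G]F[G]CCF[G]CCF[G]F[G]CCF[G]CC
Step 4: F[G]F[G]F[G]F[G]CCF[G]CCF[G]F[G]CCF[G]CCF[G]F[G]F[G]CCF[G]CCF[G]F[G]CCF[G]CC

Answer: F[G]F[G]F[G]F[G]CCF[G]CCF[G]F[G]CCF[G]CCF[G]F[G]F[G]CCF[G]CCF[G]F[G]CCF[G]CC


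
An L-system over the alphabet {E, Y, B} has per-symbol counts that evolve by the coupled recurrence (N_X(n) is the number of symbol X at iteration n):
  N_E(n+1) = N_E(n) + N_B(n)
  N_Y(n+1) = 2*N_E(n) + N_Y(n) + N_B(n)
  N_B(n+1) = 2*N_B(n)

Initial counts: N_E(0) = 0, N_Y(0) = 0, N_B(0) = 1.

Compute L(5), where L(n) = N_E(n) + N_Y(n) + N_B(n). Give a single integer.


Step 0: N_E=0, N_Y=0, N_B=1, L=1
Step 1: N_E=1, N_Y=1, N_B=2, L=4
Step 2: N_E=3, N_Y=5, N_B=4, L=12
Step 3: N_E=7, N_Y=15, N_B=8, L=30
Step 4: N_E=15, N_Y=37, N_B=16, L=68
Step 5: N_E=31, N_Y=83, N_B=32, L=146

Answer: 146


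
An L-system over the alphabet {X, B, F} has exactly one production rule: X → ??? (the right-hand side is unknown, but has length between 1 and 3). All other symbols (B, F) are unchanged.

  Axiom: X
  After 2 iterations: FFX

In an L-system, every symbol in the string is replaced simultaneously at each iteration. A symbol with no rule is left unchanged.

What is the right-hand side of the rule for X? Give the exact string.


Trying X → FX:
  Step 0: X
  Step 1: FX
  Step 2: FFX
Matches the given result.

Answer: FX


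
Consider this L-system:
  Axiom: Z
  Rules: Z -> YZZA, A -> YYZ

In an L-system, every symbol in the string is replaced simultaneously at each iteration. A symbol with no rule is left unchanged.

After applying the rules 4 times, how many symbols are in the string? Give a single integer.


Answer: 77

Derivation:
Step 0: length = 1
Step 1: length = 4
Step 2: length = 12
Step 3: length = 31
Step 4: length = 77


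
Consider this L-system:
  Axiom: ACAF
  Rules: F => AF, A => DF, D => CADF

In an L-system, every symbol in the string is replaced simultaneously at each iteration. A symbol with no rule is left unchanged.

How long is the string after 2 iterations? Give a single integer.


Answer: 17

Derivation:
Step 0: length = 4
Step 1: length = 7
Step 2: length = 17


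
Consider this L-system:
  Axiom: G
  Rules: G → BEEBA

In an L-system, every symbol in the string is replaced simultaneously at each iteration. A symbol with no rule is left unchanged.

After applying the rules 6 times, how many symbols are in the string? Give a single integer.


Answer: 5

Derivation:
Step 0: length = 1
Step 1: length = 5
Step 2: length = 5
Step 3: length = 5
Step 4: length = 5
Step 5: length = 5
Step 6: length = 5


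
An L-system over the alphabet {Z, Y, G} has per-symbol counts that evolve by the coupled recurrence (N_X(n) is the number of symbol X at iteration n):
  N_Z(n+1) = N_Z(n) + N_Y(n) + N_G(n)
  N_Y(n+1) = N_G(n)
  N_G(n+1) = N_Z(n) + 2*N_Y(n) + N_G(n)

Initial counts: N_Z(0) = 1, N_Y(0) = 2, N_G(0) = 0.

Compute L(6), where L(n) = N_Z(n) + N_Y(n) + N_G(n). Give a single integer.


Step 0: N_Z=1, N_Y=2, N_G=0, L=3
Step 1: N_Z=3, N_Y=0, N_G=5, L=8
Step 2: N_Z=8, N_Y=5, N_G=8, L=21
Step 3: N_Z=21, N_Y=8, N_G=26, L=55
Step 4: N_Z=55, N_Y=26, N_G=63, L=144
Step 5: N_Z=144, N_Y=63, N_G=170, L=377
Step 6: N_Z=377, N_Y=170, N_G=440, L=987

Answer: 987


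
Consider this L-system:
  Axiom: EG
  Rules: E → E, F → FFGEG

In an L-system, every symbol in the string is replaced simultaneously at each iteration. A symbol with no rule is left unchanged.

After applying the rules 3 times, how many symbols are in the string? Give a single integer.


Step 0: length = 2
Step 1: length = 2
Step 2: length = 2
Step 3: length = 2

Answer: 2
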